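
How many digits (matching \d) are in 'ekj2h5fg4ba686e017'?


\d matches any digit 0-9.
Scanning 'ekj2h5fg4ba686e017':
  pos 3: '2' -> DIGIT
  pos 5: '5' -> DIGIT
  pos 8: '4' -> DIGIT
  pos 11: '6' -> DIGIT
  pos 12: '8' -> DIGIT
  pos 13: '6' -> DIGIT
  pos 15: '0' -> DIGIT
  pos 16: '1' -> DIGIT
  pos 17: '7' -> DIGIT
Digits found: ['2', '5', '4', '6', '8', '6', '0', '1', '7']
Total: 9

9


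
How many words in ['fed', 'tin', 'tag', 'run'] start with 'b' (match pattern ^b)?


Pattern ^b anchors to start of word. Check which words begin with 'b':
  'fed' -> no
  'tin' -> no
  'tag' -> no
  'run' -> no
Matching words: []
Count: 0

0


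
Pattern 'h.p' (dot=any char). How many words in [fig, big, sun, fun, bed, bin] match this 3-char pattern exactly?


Pattern 'h.p' means: starts with 'h', any single char, ends with 'p'.
Checking each word (must be exactly 3 chars):
  'fig' (len=3): no
  'big' (len=3): no
  'sun' (len=3): no
  'fun' (len=3): no
  'bed' (len=3): no
  'bin' (len=3): no
Matching words: []
Total: 0

0


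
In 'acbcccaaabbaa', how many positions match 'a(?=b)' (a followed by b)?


Lookahead 'a(?=b)' matches 'a' only when followed by 'b'.
String: 'acbcccaaabbaa'
Checking each position where char is 'a':
  pos 0: 'a' -> no (next='c')
  pos 6: 'a' -> no (next='a')
  pos 7: 'a' -> no (next='a')
  pos 8: 'a' -> MATCH (next='b')
  pos 11: 'a' -> no (next='a')
Matching positions: [8]
Count: 1

1


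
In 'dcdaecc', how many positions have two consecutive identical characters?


Looking for consecutive identical characters in 'dcdaecc':
  pos 0-1: 'd' vs 'c' -> different
  pos 1-2: 'c' vs 'd' -> different
  pos 2-3: 'd' vs 'a' -> different
  pos 3-4: 'a' vs 'e' -> different
  pos 4-5: 'e' vs 'c' -> different
  pos 5-6: 'c' vs 'c' -> MATCH ('cc')
Consecutive identical pairs: ['cc']
Count: 1

1


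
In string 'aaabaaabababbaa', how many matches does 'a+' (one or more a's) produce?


Pattern 'a+' matches one or more consecutive a's.
String: 'aaabaaabababbaa'
Scanning for runs of a:
  Match 1: 'aaa' (length 3)
  Match 2: 'aaa' (length 3)
  Match 3: 'a' (length 1)
  Match 4: 'a' (length 1)
  Match 5: 'aa' (length 2)
Total matches: 5

5


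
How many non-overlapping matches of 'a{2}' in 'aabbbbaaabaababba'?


Pattern 'a{2}' matches exactly 2 consecutive a's (greedy, non-overlapping).
String: 'aabbbbaaabaababba'
Scanning for runs of a's:
  Run at pos 0: 'aa' (length 2) -> 1 match(es)
  Run at pos 6: 'aaa' (length 3) -> 1 match(es)
  Run at pos 10: 'aa' (length 2) -> 1 match(es)
  Run at pos 13: 'a' (length 1) -> 0 match(es)
  Run at pos 16: 'a' (length 1) -> 0 match(es)
Matches found: ['aa', 'aa', 'aa']
Total: 3

3


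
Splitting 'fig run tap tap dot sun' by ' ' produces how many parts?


Splitting by ' ' breaks the string at each occurrence of the separator.
Text: 'fig run tap tap dot sun'
Parts after split:
  Part 1: 'fig'
  Part 2: 'run'
  Part 3: 'tap'
  Part 4: 'tap'
  Part 5: 'dot'
  Part 6: 'sun'
Total parts: 6

6


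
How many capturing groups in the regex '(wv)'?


To count capturing groups, count each '(' that starts a group.
Pattern: '(wv)'
Walking through the pattern:
  Position 0: '(' -> group #1
Total capturing groups: 1

1


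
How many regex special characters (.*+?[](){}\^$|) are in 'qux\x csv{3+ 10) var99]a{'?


Regex special characters are: . * + ? [ ] ( ) { } \ ^ $ |
Scanning 'qux\x csv{3+ 10) var99]a{':
  pos 3: '\' -> SPECIAL
  pos 9: '{' -> SPECIAL
  pos 11: '+' -> SPECIAL
  pos 15: ')' -> SPECIAL
  pos 22: ']' -> SPECIAL
  pos 24: '{' -> SPECIAL
Special chars found: ['\\', '{', '+', ')', ']', '{']
Total: 6

6


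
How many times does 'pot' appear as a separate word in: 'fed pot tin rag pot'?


Scanning each word for exact match 'pot':
  Word 1: 'fed' -> no
  Word 2: 'pot' -> MATCH
  Word 3: 'tin' -> no
  Word 4: 'rag' -> no
  Word 5: 'pot' -> MATCH
Total matches: 2

2


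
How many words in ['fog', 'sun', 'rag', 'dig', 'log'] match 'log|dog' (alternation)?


Alternation 'log|dog' matches either 'log' or 'dog'.
Checking each word:
  'fog' -> no
  'sun' -> no
  'rag' -> no
  'dig' -> no
  'log' -> MATCH
Matches: ['log']
Count: 1

1


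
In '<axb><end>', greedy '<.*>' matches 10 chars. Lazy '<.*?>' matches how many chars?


Greedy '<.*>' tries to match as MUCH as possible.
Lazy '<.*?>' tries to match as LITTLE as possible.

String: '<axb><end>'
Greedy '<.*>' starts at first '<' and extends to the LAST '>': '<axb><end>' (10 chars)
Lazy '<.*?>' starts at first '<' and stops at the FIRST '>': '<axb>' (5 chars)

5


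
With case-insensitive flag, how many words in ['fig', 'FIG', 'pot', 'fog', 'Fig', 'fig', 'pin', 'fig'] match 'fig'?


Case-insensitive matching: compare each word's lowercase form to 'fig'.
  'fig' -> lower='fig' -> MATCH
  'FIG' -> lower='fig' -> MATCH
  'pot' -> lower='pot' -> no
  'fog' -> lower='fog' -> no
  'Fig' -> lower='fig' -> MATCH
  'fig' -> lower='fig' -> MATCH
  'pin' -> lower='pin' -> no
  'fig' -> lower='fig' -> MATCH
Matches: ['fig', 'FIG', 'Fig', 'fig', 'fig']
Count: 5

5


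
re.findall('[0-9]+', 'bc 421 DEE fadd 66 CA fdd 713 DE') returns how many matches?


Pattern '[0-9]+' finds one or more digits.
Text: 'bc 421 DEE fadd 66 CA fdd 713 DE'
Scanning for matches:
  Match 1: '421'
  Match 2: '66'
  Match 3: '713'
Total matches: 3

3


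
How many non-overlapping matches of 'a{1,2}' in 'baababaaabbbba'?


Pattern 'a{1,2}' matches between 1 and 2 consecutive a's (greedy).
String: 'baababaaabbbba'
Finding runs of a's and applying greedy matching:
  Run at pos 1: 'aa' (length 2)
  Run at pos 4: 'a' (length 1)
  Run at pos 6: 'aaa' (length 3)
  Run at pos 13: 'a' (length 1)
Matches: ['aa', 'a', 'aa', 'a', 'a']
Count: 5

5


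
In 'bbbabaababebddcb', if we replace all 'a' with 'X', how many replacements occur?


re.sub('a', 'X', text) replaces every occurrence of 'a' with 'X'.
Text: 'bbbabaababebddcb'
Scanning for 'a':
  pos 3: 'a' -> replacement #1
  pos 5: 'a' -> replacement #2
  pos 6: 'a' -> replacement #3
  pos 8: 'a' -> replacement #4
Total replacements: 4

4


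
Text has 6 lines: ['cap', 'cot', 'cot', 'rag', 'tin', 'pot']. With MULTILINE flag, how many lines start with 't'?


With MULTILINE flag, ^ matches the start of each line.
Lines: ['cap', 'cot', 'cot', 'rag', 'tin', 'pot']
Checking which lines start with 't':
  Line 1: 'cap' -> no
  Line 2: 'cot' -> no
  Line 3: 'cot' -> no
  Line 4: 'rag' -> no
  Line 5: 'tin' -> MATCH
  Line 6: 'pot' -> no
Matching lines: ['tin']
Count: 1

1


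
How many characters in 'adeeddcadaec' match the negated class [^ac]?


Negated class [^ac] matches any char NOT in {a, c}
Scanning 'adeeddcadaec':
  pos 0: 'a' -> no (excluded)
  pos 1: 'd' -> MATCH
  pos 2: 'e' -> MATCH
  pos 3: 'e' -> MATCH
  pos 4: 'd' -> MATCH
  pos 5: 'd' -> MATCH
  pos 6: 'c' -> no (excluded)
  pos 7: 'a' -> no (excluded)
  pos 8: 'd' -> MATCH
  pos 9: 'a' -> no (excluded)
  pos 10: 'e' -> MATCH
  pos 11: 'c' -> no (excluded)
Total matches: 7

7


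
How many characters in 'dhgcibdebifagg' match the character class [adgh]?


Character class [adgh] matches any of: {a, d, g, h}
Scanning string 'dhgcibdebifagg' character by character:
  pos 0: 'd' -> MATCH
  pos 1: 'h' -> MATCH
  pos 2: 'g' -> MATCH
  pos 3: 'c' -> no
  pos 4: 'i' -> no
  pos 5: 'b' -> no
  pos 6: 'd' -> MATCH
  pos 7: 'e' -> no
  pos 8: 'b' -> no
  pos 9: 'i' -> no
  pos 10: 'f' -> no
  pos 11: 'a' -> MATCH
  pos 12: 'g' -> MATCH
  pos 13: 'g' -> MATCH
Total matches: 7

7


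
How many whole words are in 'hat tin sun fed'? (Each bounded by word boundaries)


Word boundaries (\b) mark the start/end of each word.
Text: 'hat tin sun fed'
Splitting by whitespace:
  Word 1: 'hat'
  Word 2: 'tin'
  Word 3: 'sun'
  Word 4: 'fed'
Total whole words: 4

4


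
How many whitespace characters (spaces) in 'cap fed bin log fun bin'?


\s matches whitespace characters (spaces, tabs, etc.).
Text: 'cap fed bin log fun bin'
This text has 6 words separated by spaces.
Number of spaces = number of words - 1 = 6 - 1 = 5

5


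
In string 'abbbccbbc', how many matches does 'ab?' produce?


Pattern 'ab?' matches 'a' optionally followed by 'b'.
String: 'abbbccbbc'
Scanning left to right for 'a' then checking next char:
  Match 1: 'ab' (a followed by b)
Total matches: 1

1


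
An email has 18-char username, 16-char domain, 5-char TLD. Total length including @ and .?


An email address has format: username@domain.tld
Username length: 18
'@' character: 1
Domain length: 16
'.' character: 1
TLD length: 5
Total = 18 + 1 + 16 + 1 + 5 = 41

41


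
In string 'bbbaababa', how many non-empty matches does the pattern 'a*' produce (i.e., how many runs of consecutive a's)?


Pattern 'a*' matches zero or more a's. We want non-empty runs of consecutive a's.
String: 'bbbaababa'
Walking through the string to find runs of a's:
  Run 1: positions 3-4 -> 'aa'
  Run 2: positions 6-6 -> 'a'
  Run 3: positions 8-8 -> 'a'
Non-empty runs found: ['aa', 'a', 'a']
Count: 3

3


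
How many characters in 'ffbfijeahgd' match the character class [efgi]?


Character class [efgi] matches any of: {e, f, g, i}
Scanning string 'ffbfijeahgd' character by character:
  pos 0: 'f' -> MATCH
  pos 1: 'f' -> MATCH
  pos 2: 'b' -> no
  pos 3: 'f' -> MATCH
  pos 4: 'i' -> MATCH
  pos 5: 'j' -> no
  pos 6: 'e' -> MATCH
  pos 7: 'a' -> no
  pos 8: 'h' -> no
  pos 9: 'g' -> MATCH
  pos 10: 'd' -> no
Total matches: 6

6


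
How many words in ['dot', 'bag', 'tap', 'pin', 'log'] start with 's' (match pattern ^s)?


Pattern ^s anchors to start of word. Check which words begin with 's':
  'dot' -> no
  'bag' -> no
  'tap' -> no
  'pin' -> no
  'log' -> no
Matching words: []
Count: 0

0


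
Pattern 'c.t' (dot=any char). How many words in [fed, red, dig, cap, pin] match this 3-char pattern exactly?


Pattern 'c.t' means: starts with 'c', any single char, ends with 't'.
Checking each word (must be exactly 3 chars):
  'fed' (len=3): no
  'red' (len=3): no
  'dig' (len=3): no
  'cap' (len=3): no
  'pin' (len=3): no
Matching words: []
Total: 0

0


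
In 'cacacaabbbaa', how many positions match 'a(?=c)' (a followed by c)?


Lookahead 'a(?=c)' matches 'a' only when followed by 'c'.
String: 'cacacaabbbaa'
Checking each position where char is 'a':
  pos 1: 'a' -> MATCH (next='c')
  pos 3: 'a' -> MATCH (next='c')
  pos 5: 'a' -> no (next='a')
  pos 6: 'a' -> no (next='b')
  pos 10: 'a' -> no (next='a')
Matching positions: [1, 3]
Count: 2

2


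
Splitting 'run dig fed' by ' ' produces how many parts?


Splitting by ' ' breaks the string at each occurrence of the separator.
Text: 'run dig fed'
Parts after split:
  Part 1: 'run'
  Part 2: 'dig'
  Part 3: 'fed'
Total parts: 3

3


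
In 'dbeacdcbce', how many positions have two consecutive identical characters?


Looking for consecutive identical characters in 'dbeacdcbce':
  pos 0-1: 'd' vs 'b' -> different
  pos 1-2: 'b' vs 'e' -> different
  pos 2-3: 'e' vs 'a' -> different
  pos 3-4: 'a' vs 'c' -> different
  pos 4-5: 'c' vs 'd' -> different
  pos 5-6: 'd' vs 'c' -> different
  pos 6-7: 'c' vs 'b' -> different
  pos 7-8: 'b' vs 'c' -> different
  pos 8-9: 'c' vs 'e' -> different
Consecutive identical pairs: []
Count: 0

0


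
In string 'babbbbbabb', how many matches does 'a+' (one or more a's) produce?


Pattern 'a+' matches one or more consecutive a's.
String: 'babbbbbabb'
Scanning for runs of a:
  Match 1: 'a' (length 1)
  Match 2: 'a' (length 1)
Total matches: 2

2


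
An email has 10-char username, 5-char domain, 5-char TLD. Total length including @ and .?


An email address has format: username@domain.tld
Username length: 10
'@' character: 1
Domain length: 5
'.' character: 1
TLD length: 5
Total = 10 + 1 + 5 + 1 + 5 = 22

22


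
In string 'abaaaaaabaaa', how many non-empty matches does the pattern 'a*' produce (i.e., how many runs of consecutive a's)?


Pattern 'a*' matches zero or more a's. We want non-empty runs of consecutive a's.
String: 'abaaaaaabaaa'
Walking through the string to find runs of a's:
  Run 1: positions 0-0 -> 'a'
  Run 2: positions 2-7 -> 'aaaaaa'
  Run 3: positions 9-11 -> 'aaa'
Non-empty runs found: ['a', 'aaaaaa', 'aaa']
Count: 3

3


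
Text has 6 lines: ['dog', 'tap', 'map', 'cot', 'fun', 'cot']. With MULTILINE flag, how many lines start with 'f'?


With MULTILINE flag, ^ matches the start of each line.
Lines: ['dog', 'tap', 'map', 'cot', 'fun', 'cot']
Checking which lines start with 'f':
  Line 1: 'dog' -> no
  Line 2: 'tap' -> no
  Line 3: 'map' -> no
  Line 4: 'cot' -> no
  Line 5: 'fun' -> MATCH
  Line 6: 'cot' -> no
Matching lines: ['fun']
Count: 1

1


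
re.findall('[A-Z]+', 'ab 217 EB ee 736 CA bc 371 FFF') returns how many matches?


Pattern '[A-Z]+' finds one or more uppercase letters.
Text: 'ab 217 EB ee 736 CA bc 371 FFF'
Scanning for matches:
  Match 1: 'EB'
  Match 2: 'CA'
  Match 3: 'FFF'
Total matches: 3

3


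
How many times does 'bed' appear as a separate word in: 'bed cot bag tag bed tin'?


Scanning each word for exact match 'bed':
  Word 1: 'bed' -> MATCH
  Word 2: 'cot' -> no
  Word 3: 'bag' -> no
  Word 4: 'tag' -> no
  Word 5: 'bed' -> MATCH
  Word 6: 'tin' -> no
Total matches: 2

2


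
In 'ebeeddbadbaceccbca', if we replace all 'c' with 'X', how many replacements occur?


re.sub('c', 'X', text) replaces every occurrence of 'c' with 'X'.
Text: 'ebeeddbadbaceccbca'
Scanning for 'c':
  pos 11: 'c' -> replacement #1
  pos 13: 'c' -> replacement #2
  pos 14: 'c' -> replacement #3
  pos 16: 'c' -> replacement #4
Total replacements: 4

4


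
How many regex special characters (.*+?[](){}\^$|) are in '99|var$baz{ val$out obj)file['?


Regex special characters are: . * + ? [ ] ( ) { } \ ^ $ |
Scanning '99|var$baz{ val$out obj)file[':
  pos 2: '|' -> SPECIAL
  pos 6: '$' -> SPECIAL
  pos 10: '{' -> SPECIAL
  pos 15: '$' -> SPECIAL
  pos 23: ')' -> SPECIAL
  pos 28: '[' -> SPECIAL
Special chars found: ['|', '$', '{', '$', ')', '[']
Total: 6

6


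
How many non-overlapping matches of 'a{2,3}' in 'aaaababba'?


Pattern 'a{2,3}' matches between 2 and 3 consecutive a's (greedy).
String: 'aaaababba'
Finding runs of a's and applying greedy matching:
  Run at pos 0: 'aaaa' (length 4)
  Run at pos 5: 'a' (length 1)
  Run at pos 8: 'a' (length 1)
Matches: ['aaa']
Count: 1

1


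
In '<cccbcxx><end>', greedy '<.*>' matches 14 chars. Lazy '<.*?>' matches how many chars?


Greedy '<.*>' tries to match as MUCH as possible.
Lazy '<.*?>' tries to match as LITTLE as possible.

String: '<cccbcxx><end>'
Greedy '<.*>' starts at first '<' and extends to the LAST '>': '<cccbcxx><end>' (14 chars)
Lazy '<.*?>' starts at first '<' and stops at the FIRST '>': '<cccbcxx>' (9 chars)

9


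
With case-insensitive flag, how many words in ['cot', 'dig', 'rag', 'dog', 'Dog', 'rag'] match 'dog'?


Case-insensitive matching: compare each word's lowercase form to 'dog'.
  'cot' -> lower='cot' -> no
  'dig' -> lower='dig' -> no
  'rag' -> lower='rag' -> no
  'dog' -> lower='dog' -> MATCH
  'Dog' -> lower='dog' -> MATCH
  'rag' -> lower='rag' -> no
Matches: ['dog', 'Dog']
Count: 2

2


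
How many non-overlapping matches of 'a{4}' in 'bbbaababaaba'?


Pattern 'a{4}' matches exactly 4 consecutive a's (greedy, non-overlapping).
String: 'bbbaababaaba'
Scanning for runs of a's:
  Run at pos 3: 'aa' (length 2) -> 0 match(es)
  Run at pos 6: 'a' (length 1) -> 0 match(es)
  Run at pos 8: 'aa' (length 2) -> 0 match(es)
  Run at pos 11: 'a' (length 1) -> 0 match(es)
Matches found: []
Total: 0

0


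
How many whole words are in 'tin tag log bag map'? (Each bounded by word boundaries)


Word boundaries (\b) mark the start/end of each word.
Text: 'tin tag log bag map'
Splitting by whitespace:
  Word 1: 'tin'
  Word 2: 'tag'
  Word 3: 'log'
  Word 4: 'bag'
  Word 5: 'map'
Total whole words: 5

5


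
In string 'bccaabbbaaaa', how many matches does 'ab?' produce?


Pattern 'ab?' matches 'a' optionally followed by 'b'.
String: 'bccaabbbaaaa'
Scanning left to right for 'a' then checking next char:
  Match 1: 'a' (a not followed by b)
  Match 2: 'ab' (a followed by b)
  Match 3: 'a' (a not followed by b)
  Match 4: 'a' (a not followed by b)
  Match 5: 'a' (a not followed by b)
  Match 6: 'a' (a not followed by b)
Total matches: 6

6


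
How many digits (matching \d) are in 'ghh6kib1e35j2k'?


\d matches any digit 0-9.
Scanning 'ghh6kib1e35j2k':
  pos 3: '6' -> DIGIT
  pos 7: '1' -> DIGIT
  pos 9: '3' -> DIGIT
  pos 10: '5' -> DIGIT
  pos 12: '2' -> DIGIT
Digits found: ['6', '1', '3', '5', '2']
Total: 5

5


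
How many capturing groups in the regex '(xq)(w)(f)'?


To count capturing groups, count each '(' that starts a group.
Pattern: '(xq)(w)(f)'
Walking through the pattern:
  Position 0: '(' -> group #1
  Position 4: '(' -> group #2
  Position 7: '(' -> group #3
Total capturing groups: 3

3


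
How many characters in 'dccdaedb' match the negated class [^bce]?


Negated class [^bce] matches any char NOT in {b, c, e}
Scanning 'dccdaedb':
  pos 0: 'd' -> MATCH
  pos 1: 'c' -> no (excluded)
  pos 2: 'c' -> no (excluded)
  pos 3: 'd' -> MATCH
  pos 4: 'a' -> MATCH
  pos 5: 'e' -> no (excluded)
  pos 6: 'd' -> MATCH
  pos 7: 'b' -> no (excluded)
Total matches: 4

4


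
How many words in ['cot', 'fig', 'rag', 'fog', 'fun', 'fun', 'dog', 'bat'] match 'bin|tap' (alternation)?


Alternation 'bin|tap' matches either 'bin' or 'tap'.
Checking each word:
  'cot' -> no
  'fig' -> no
  'rag' -> no
  'fog' -> no
  'fun' -> no
  'fun' -> no
  'dog' -> no
  'bat' -> no
Matches: []
Count: 0

0


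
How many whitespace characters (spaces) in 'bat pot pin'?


\s matches whitespace characters (spaces, tabs, etc.).
Text: 'bat pot pin'
This text has 3 words separated by spaces.
Number of spaces = number of words - 1 = 3 - 1 = 2

2


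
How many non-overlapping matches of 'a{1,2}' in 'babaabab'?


Pattern 'a{1,2}' matches between 1 and 2 consecutive a's (greedy).
String: 'babaabab'
Finding runs of a's and applying greedy matching:
  Run at pos 1: 'a' (length 1)
  Run at pos 3: 'aa' (length 2)
  Run at pos 6: 'a' (length 1)
Matches: ['a', 'aa', 'a']
Count: 3

3


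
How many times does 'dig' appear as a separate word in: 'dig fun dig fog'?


Scanning each word for exact match 'dig':
  Word 1: 'dig' -> MATCH
  Word 2: 'fun' -> no
  Word 3: 'dig' -> MATCH
  Word 4: 'fog' -> no
Total matches: 2

2


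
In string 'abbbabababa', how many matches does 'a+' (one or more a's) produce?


Pattern 'a+' matches one or more consecutive a's.
String: 'abbbabababa'
Scanning for runs of a:
  Match 1: 'a' (length 1)
  Match 2: 'a' (length 1)
  Match 3: 'a' (length 1)
  Match 4: 'a' (length 1)
  Match 5: 'a' (length 1)
Total matches: 5

5


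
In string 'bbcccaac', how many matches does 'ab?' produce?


Pattern 'ab?' matches 'a' optionally followed by 'b'.
String: 'bbcccaac'
Scanning left to right for 'a' then checking next char:
  Match 1: 'a' (a not followed by b)
  Match 2: 'a' (a not followed by b)
Total matches: 2

2


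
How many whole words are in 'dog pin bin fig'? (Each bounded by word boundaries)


Word boundaries (\b) mark the start/end of each word.
Text: 'dog pin bin fig'
Splitting by whitespace:
  Word 1: 'dog'
  Word 2: 'pin'
  Word 3: 'bin'
  Word 4: 'fig'
Total whole words: 4

4


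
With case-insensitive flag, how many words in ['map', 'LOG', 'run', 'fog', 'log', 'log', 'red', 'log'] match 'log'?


Case-insensitive matching: compare each word's lowercase form to 'log'.
  'map' -> lower='map' -> no
  'LOG' -> lower='log' -> MATCH
  'run' -> lower='run' -> no
  'fog' -> lower='fog' -> no
  'log' -> lower='log' -> MATCH
  'log' -> lower='log' -> MATCH
  'red' -> lower='red' -> no
  'log' -> lower='log' -> MATCH
Matches: ['LOG', 'log', 'log', 'log']
Count: 4

4


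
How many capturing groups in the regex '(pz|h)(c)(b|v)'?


To count capturing groups, count each '(' that starts a group.
Pattern: '(pz|h)(c)(b|v)'
Walking through the pattern:
  Position 0: '(' -> group #1
  Position 6: '(' -> group #2
  Position 9: '(' -> group #3
Total capturing groups: 3

3


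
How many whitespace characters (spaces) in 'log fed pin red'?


\s matches whitespace characters (spaces, tabs, etc.).
Text: 'log fed pin red'
This text has 4 words separated by spaces.
Number of spaces = number of words - 1 = 4 - 1 = 3

3


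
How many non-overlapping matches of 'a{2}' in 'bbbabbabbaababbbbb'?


Pattern 'a{2}' matches exactly 2 consecutive a's (greedy, non-overlapping).
String: 'bbbabbabbaababbbbb'
Scanning for runs of a's:
  Run at pos 3: 'a' (length 1) -> 0 match(es)
  Run at pos 6: 'a' (length 1) -> 0 match(es)
  Run at pos 9: 'aa' (length 2) -> 1 match(es)
  Run at pos 12: 'a' (length 1) -> 0 match(es)
Matches found: ['aa']
Total: 1

1


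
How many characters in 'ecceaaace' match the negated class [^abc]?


Negated class [^abc] matches any char NOT in {a, b, c}
Scanning 'ecceaaace':
  pos 0: 'e' -> MATCH
  pos 1: 'c' -> no (excluded)
  pos 2: 'c' -> no (excluded)
  pos 3: 'e' -> MATCH
  pos 4: 'a' -> no (excluded)
  pos 5: 'a' -> no (excluded)
  pos 6: 'a' -> no (excluded)
  pos 7: 'c' -> no (excluded)
  pos 8: 'e' -> MATCH
Total matches: 3

3


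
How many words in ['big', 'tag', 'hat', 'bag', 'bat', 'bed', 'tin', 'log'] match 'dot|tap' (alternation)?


Alternation 'dot|tap' matches either 'dot' or 'tap'.
Checking each word:
  'big' -> no
  'tag' -> no
  'hat' -> no
  'bag' -> no
  'bat' -> no
  'bed' -> no
  'tin' -> no
  'log' -> no
Matches: []
Count: 0

0


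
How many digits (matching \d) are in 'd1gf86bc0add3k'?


\d matches any digit 0-9.
Scanning 'd1gf86bc0add3k':
  pos 1: '1' -> DIGIT
  pos 4: '8' -> DIGIT
  pos 5: '6' -> DIGIT
  pos 8: '0' -> DIGIT
  pos 12: '3' -> DIGIT
Digits found: ['1', '8', '6', '0', '3']
Total: 5

5


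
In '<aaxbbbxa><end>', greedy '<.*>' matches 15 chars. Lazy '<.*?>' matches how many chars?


Greedy '<.*>' tries to match as MUCH as possible.
Lazy '<.*?>' tries to match as LITTLE as possible.

String: '<aaxbbbxa><end>'
Greedy '<.*>' starts at first '<' and extends to the LAST '>': '<aaxbbbxa><end>' (15 chars)
Lazy '<.*?>' starts at first '<' and stops at the FIRST '>': '<aaxbbbxa>' (10 chars)

10


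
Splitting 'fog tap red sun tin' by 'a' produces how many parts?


Splitting by 'a' breaks the string at each occurrence of the separator.
Text: 'fog tap red sun tin'
Parts after split:
  Part 1: 'fog t'
  Part 2: 'p red sun tin'
Total parts: 2

2


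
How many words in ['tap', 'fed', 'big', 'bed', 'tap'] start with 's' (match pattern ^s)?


Pattern ^s anchors to start of word. Check which words begin with 's':
  'tap' -> no
  'fed' -> no
  'big' -> no
  'bed' -> no
  'tap' -> no
Matching words: []
Count: 0

0


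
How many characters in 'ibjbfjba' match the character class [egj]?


Character class [egj] matches any of: {e, g, j}
Scanning string 'ibjbfjba' character by character:
  pos 0: 'i' -> no
  pos 1: 'b' -> no
  pos 2: 'j' -> MATCH
  pos 3: 'b' -> no
  pos 4: 'f' -> no
  pos 5: 'j' -> MATCH
  pos 6: 'b' -> no
  pos 7: 'a' -> no
Total matches: 2

2


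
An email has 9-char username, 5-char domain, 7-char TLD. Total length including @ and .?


An email address has format: username@domain.tld
Username length: 9
'@' character: 1
Domain length: 5
'.' character: 1
TLD length: 7
Total = 9 + 1 + 5 + 1 + 7 = 23

23


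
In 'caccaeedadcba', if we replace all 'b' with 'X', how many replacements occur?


re.sub('b', 'X', text) replaces every occurrence of 'b' with 'X'.
Text: 'caccaeedadcba'
Scanning for 'b':
  pos 11: 'b' -> replacement #1
Total replacements: 1

1


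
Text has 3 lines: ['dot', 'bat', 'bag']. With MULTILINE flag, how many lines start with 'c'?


With MULTILINE flag, ^ matches the start of each line.
Lines: ['dot', 'bat', 'bag']
Checking which lines start with 'c':
  Line 1: 'dot' -> no
  Line 2: 'bat' -> no
  Line 3: 'bag' -> no
Matching lines: []
Count: 0

0


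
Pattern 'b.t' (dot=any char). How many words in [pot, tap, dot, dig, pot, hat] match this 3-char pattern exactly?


Pattern 'b.t' means: starts with 'b', any single char, ends with 't'.
Checking each word (must be exactly 3 chars):
  'pot' (len=3): no
  'tap' (len=3): no
  'dot' (len=3): no
  'dig' (len=3): no
  'pot' (len=3): no
  'hat' (len=3): no
Matching words: []
Total: 0

0


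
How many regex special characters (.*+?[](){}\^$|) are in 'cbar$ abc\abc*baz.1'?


Regex special characters are: . * + ? [ ] ( ) { } \ ^ $ |
Scanning 'cbar$ abc\abc*baz.1':
  pos 4: '$' -> SPECIAL
  pos 9: '\' -> SPECIAL
  pos 13: '*' -> SPECIAL
  pos 17: '.' -> SPECIAL
Special chars found: ['$', '\\', '*', '.']
Total: 4

4


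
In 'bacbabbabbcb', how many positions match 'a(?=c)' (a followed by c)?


Lookahead 'a(?=c)' matches 'a' only when followed by 'c'.
String: 'bacbabbabbcb'
Checking each position where char is 'a':
  pos 1: 'a' -> MATCH (next='c')
  pos 4: 'a' -> no (next='b')
  pos 7: 'a' -> no (next='b')
Matching positions: [1]
Count: 1

1


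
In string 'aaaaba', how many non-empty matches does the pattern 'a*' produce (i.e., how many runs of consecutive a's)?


Pattern 'a*' matches zero or more a's. We want non-empty runs of consecutive a's.
String: 'aaaaba'
Walking through the string to find runs of a's:
  Run 1: positions 0-3 -> 'aaaa'
  Run 2: positions 5-5 -> 'a'
Non-empty runs found: ['aaaa', 'a']
Count: 2

2


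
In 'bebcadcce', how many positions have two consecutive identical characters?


Looking for consecutive identical characters in 'bebcadcce':
  pos 0-1: 'b' vs 'e' -> different
  pos 1-2: 'e' vs 'b' -> different
  pos 2-3: 'b' vs 'c' -> different
  pos 3-4: 'c' vs 'a' -> different
  pos 4-5: 'a' vs 'd' -> different
  pos 5-6: 'd' vs 'c' -> different
  pos 6-7: 'c' vs 'c' -> MATCH ('cc')
  pos 7-8: 'c' vs 'e' -> different
Consecutive identical pairs: ['cc']
Count: 1

1


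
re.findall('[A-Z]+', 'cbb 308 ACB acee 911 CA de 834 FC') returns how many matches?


Pattern '[A-Z]+' finds one or more uppercase letters.
Text: 'cbb 308 ACB acee 911 CA de 834 FC'
Scanning for matches:
  Match 1: 'ACB'
  Match 2: 'CA'
  Match 3: 'FC'
Total matches: 3

3


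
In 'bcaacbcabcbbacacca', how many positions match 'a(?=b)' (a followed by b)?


Lookahead 'a(?=b)' matches 'a' only when followed by 'b'.
String: 'bcaacbcabcbbacacca'
Checking each position where char is 'a':
  pos 2: 'a' -> no (next='a')
  pos 3: 'a' -> no (next='c')
  pos 7: 'a' -> MATCH (next='b')
  pos 12: 'a' -> no (next='c')
  pos 14: 'a' -> no (next='c')
Matching positions: [7]
Count: 1

1


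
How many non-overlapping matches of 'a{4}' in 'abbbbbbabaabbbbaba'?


Pattern 'a{4}' matches exactly 4 consecutive a's (greedy, non-overlapping).
String: 'abbbbbbabaabbbbaba'
Scanning for runs of a's:
  Run at pos 0: 'a' (length 1) -> 0 match(es)
  Run at pos 7: 'a' (length 1) -> 0 match(es)
  Run at pos 9: 'aa' (length 2) -> 0 match(es)
  Run at pos 15: 'a' (length 1) -> 0 match(es)
  Run at pos 17: 'a' (length 1) -> 0 match(es)
Matches found: []
Total: 0

0


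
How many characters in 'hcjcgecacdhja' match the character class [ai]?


Character class [ai] matches any of: {a, i}
Scanning string 'hcjcgecacdhja' character by character:
  pos 0: 'h' -> no
  pos 1: 'c' -> no
  pos 2: 'j' -> no
  pos 3: 'c' -> no
  pos 4: 'g' -> no
  pos 5: 'e' -> no
  pos 6: 'c' -> no
  pos 7: 'a' -> MATCH
  pos 8: 'c' -> no
  pos 9: 'd' -> no
  pos 10: 'h' -> no
  pos 11: 'j' -> no
  pos 12: 'a' -> MATCH
Total matches: 2

2


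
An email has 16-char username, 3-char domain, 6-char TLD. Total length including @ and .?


An email address has format: username@domain.tld
Username length: 16
'@' character: 1
Domain length: 3
'.' character: 1
TLD length: 6
Total = 16 + 1 + 3 + 1 + 6 = 27

27


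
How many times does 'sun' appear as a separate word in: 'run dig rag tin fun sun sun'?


Scanning each word for exact match 'sun':
  Word 1: 'run' -> no
  Word 2: 'dig' -> no
  Word 3: 'rag' -> no
  Word 4: 'tin' -> no
  Word 5: 'fun' -> no
  Word 6: 'sun' -> MATCH
  Word 7: 'sun' -> MATCH
Total matches: 2

2


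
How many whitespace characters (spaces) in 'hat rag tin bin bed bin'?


\s matches whitespace characters (spaces, tabs, etc.).
Text: 'hat rag tin bin bed bin'
This text has 6 words separated by spaces.
Number of spaces = number of words - 1 = 6 - 1 = 5

5


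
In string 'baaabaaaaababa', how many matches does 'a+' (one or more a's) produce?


Pattern 'a+' matches one or more consecutive a's.
String: 'baaabaaaaababa'
Scanning for runs of a:
  Match 1: 'aaa' (length 3)
  Match 2: 'aaaaa' (length 5)
  Match 3: 'a' (length 1)
  Match 4: 'a' (length 1)
Total matches: 4

4


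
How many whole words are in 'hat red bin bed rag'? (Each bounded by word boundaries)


Word boundaries (\b) mark the start/end of each word.
Text: 'hat red bin bed rag'
Splitting by whitespace:
  Word 1: 'hat'
  Word 2: 'red'
  Word 3: 'bin'
  Word 4: 'bed'
  Word 5: 'rag'
Total whole words: 5

5


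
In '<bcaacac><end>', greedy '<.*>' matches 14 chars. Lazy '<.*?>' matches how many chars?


Greedy '<.*>' tries to match as MUCH as possible.
Lazy '<.*?>' tries to match as LITTLE as possible.

String: '<bcaacac><end>'
Greedy '<.*>' starts at first '<' and extends to the LAST '>': '<bcaacac><end>' (14 chars)
Lazy '<.*?>' starts at first '<' and stops at the FIRST '>': '<bcaacac>' (9 chars)

9


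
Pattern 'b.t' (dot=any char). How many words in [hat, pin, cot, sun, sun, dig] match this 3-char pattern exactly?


Pattern 'b.t' means: starts with 'b', any single char, ends with 't'.
Checking each word (must be exactly 3 chars):
  'hat' (len=3): no
  'pin' (len=3): no
  'cot' (len=3): no
  'sun' (len=3): no
  'sun' (len=3): no
  'dig' (len=3): no
Matching words: []
Total: 0

0


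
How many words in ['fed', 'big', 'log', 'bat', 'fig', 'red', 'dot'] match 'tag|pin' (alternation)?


Alternation 'tag|pin' matches either 'tag' or 'pin'.
Checking each word:
  'fed' -> no
  'big' -> no
  'log' -> no
  'bat' -> no
  'fig' -> no
  'red' -> no
  'dot' -> no
Matches: []
Count: 0

0


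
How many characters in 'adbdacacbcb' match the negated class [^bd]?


Negated class [^bd] matches any char NOT in {b, d}
Scanning 'adbdacacbcb':
  pos 0: 'a' -> MATCH
  pos 1: 'd' -> no (excluded)
  pos 2: 'b' -> no (excluded)
  pos 3: 'd' -> no (excluded)
  pos 4: 'a' -> MATCH
  pos 5: 'c' -> MATCH
  pos 6: 'a' -> MATCH
  pos 7: 'c' -> MATCH
  pos 8: 'b' -> no (excluded)
  pos 9: 'c' -> MATCH
  pos 10: 'b' -> no (excluded)
Total matches: 6

6


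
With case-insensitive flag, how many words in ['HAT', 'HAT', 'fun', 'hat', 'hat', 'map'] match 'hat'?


Case-insensitive matching: compare each word's lowercase form to 'hat'.
  'HAT' -> lower='hat' -> MATCH
  'HAT' -> lower='hat' -> MATCH
  'fun' -> lower='fun' -> no
  'hat' -> lower='hat' -> MATCH
  'hat' -> lower='hat' -> MATCH
  'map' -> lower='map' -> no
Matches: ['HAT', 'HAT', 'hat', 'hat']
Count: 4

4


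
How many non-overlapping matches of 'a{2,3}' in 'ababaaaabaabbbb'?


Pattern 'a{2,3}' matches between 2 and 3 consecutive a's (greedy).
String: 'ababaaaabaabbbb'
Finding runs of a's and applying greedy matching:
  Run at pos 0: 'a' (length 1)
  Run at pos 2: 'a' (length 1)
  Run at pos 4: 'aaaa' (length 4)
  Run at pos 9: 'aa' (length 2)
Matches: ['aaa', 'aa']
Count: 2

2


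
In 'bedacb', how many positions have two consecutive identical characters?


Looking for consecutive identical characters in 'bedacb':
  pos 0-1: 'b' vs 'e' -> different
  pos 1-2: 'e' vs 'd' -> different
  pos 2-3: 'd' vs 'a' -> different
  pos 3-4: 'a' vs 'c' -> different
  pos 4-5: 'c' vs 'b' -> different
Consecutive identical pairs: []
Count: 0

0


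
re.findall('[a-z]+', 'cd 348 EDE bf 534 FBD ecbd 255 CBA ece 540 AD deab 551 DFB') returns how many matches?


Pattern '[a-z]+' finds one or more lowercase letters.
Text: 'cd 348 EDE bf 534 FBD ecbd 255 CBA ece 540 AD deab 551 DFB'
Scanning for matches:
  Match 1: 'cd'
  Match 2: 'bf'
  Match 3: 'ecbd'
  Match 4: 'ece'
  Match 5: 'deab'
Total matches: 5

5


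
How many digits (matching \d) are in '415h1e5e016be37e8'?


\d matches any digit 0-9.
Scanning '415h1e5e016be37e8':
  pos 0: '4' -> DIGIT
  pos 1: '1' -> DIGIT
  pos 2: '5' -> DIGIT
  pos 4: '1' -> DIGIT
  pos 6: '5' -> DIGIT
  pos 8: '0' -> DIGIT
  pos 9: '1' -> DIGIT
  pos 10: '6' -> DIGIT
  pos 13: '3' -> DIGIT
  pos 14: '7' -> DIGIT
  pos 16: '8' -> DIGIT
Digits found: ['4', '1', '5', '1', '5', '0', '1', '6', '3', '7', '8']
Total: 11

11


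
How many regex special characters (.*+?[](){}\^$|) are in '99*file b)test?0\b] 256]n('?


Regex special characters are: . * + ? [ ] ( ) { } \ ^ $ |
Scanning '99*file b)test?0\b] 256]n(':
  pos 2: '*' -> SPECIAL
  pos 9: ')' -> SPECIAL
  pos 14: '?' -> SPECIAL
  pos 16: '\' -> SPECIAL
  pos 18: ']' -> SPECIAL
  pos 23: ']' -> SPECIAL
  pos 25: '(' -> SPECIAL
Special chars found: ['*', ')', '?', '\\', ']', ']', '(']
Total: 7

7


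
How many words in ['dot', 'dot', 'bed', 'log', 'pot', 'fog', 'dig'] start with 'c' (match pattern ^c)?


Pattern ^c anchors to start of word. Check which words begin with 'c':
  'dot' -> no
  'dot' -> no
  'bed' -> no
  'log' -> no
  'pot' -> no
  'fog' -> no
  'dig' -> no
Matching words: []
Count: 0

0


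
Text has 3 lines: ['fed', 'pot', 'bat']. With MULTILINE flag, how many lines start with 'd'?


With MULTILINE flag, ^ matches the start of each line.
Lines: ['fed', 'pot', 'bat']
Checking which lines start with 'd':
  Line 1: 'fed' -> no
  Line 2: 'pot' -> no
  Line 3: 'bat' -> no
Matching lines: []
Count: 0

0


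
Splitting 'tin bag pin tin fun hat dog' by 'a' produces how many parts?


Splitting by 'a' breaks the string at each occurrence of the separator.
Text: 'tin bag pin tin fun hat dog'
Parts after split:
  Part 1: 'tin b'
  Part 2: 'g pin tin fun h'
  Part 3: 't dog'
Total parts: 3

3


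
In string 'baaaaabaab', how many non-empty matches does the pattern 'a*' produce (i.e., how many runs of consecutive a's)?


Pattern 'a*' matches zero or more a's. We want non-empty runs of consecutive a's.
String: 'baaaaabaab'
Walking through the string to find runs of a's:
  Run 1: positions 1-5 -> 'aaaaa'
  Run 2: positions 7-8 -> 'aa'
Non-empty runs found: ['aaaaa', 'aa']
Count: 2

2


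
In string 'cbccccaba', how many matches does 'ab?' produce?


Pattern 'ab?' matches 'a' optionally followed by 'b'.
String: 'cbccccaba'
Scanning left to right for 'a' then checking next char:
  Match 1: 'ab' (a followed by b)
  Match 2: 'a' (a not followed by b)
Total matches: 2

2


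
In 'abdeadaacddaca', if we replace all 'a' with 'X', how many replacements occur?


re.sub('a', 'X', text) replaces every occurrence of 'a' with 'X'.
Text: 'abdeadaacddaca'
Scanning for 'a':
  pos 0: 'a' -> replacement #1
  pos 4: 'a' -> replacement #2
  pos 6: 'a' -> replacement #3
  pos 7: 'a' -> replacement #4
  pos 11: 'a' -> replacement #5
  pos 13: 'a' -> replacement #6
Total replacements: 6

6


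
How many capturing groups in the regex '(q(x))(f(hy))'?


To count capturing groups, count each '(' that starts a group.
Pattern: '(q(x))(f(hy))'
Walking through the pattern:
  Position 0: '(' -> group #1
  Position 2: '(' -> group #2
  Position 6: '(' -> group #3
  Position 8: '(' -> group #4
Total capturing groups: 4

4


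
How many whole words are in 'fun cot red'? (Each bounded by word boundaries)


Word boundaries (\b) mark the start/end of each word.
Text: 'fun cot red'
Splitting by whitespace:
  Word 1: 'fun'
  Word 2: 'cot'
  Word 3: 'red'
Total whole words: 3

3


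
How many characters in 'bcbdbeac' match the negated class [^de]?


Negated class [^de] matches any char NOT in {d, e}
Scanning 'bcbdbeac':
  pos 0: 'b' -> MATCH
  pos 1: 'c' -> MATCH
  pos 2: 'b' -> MATCH
  pos 3: 'd' -> no (excluded)
  pos 4: 'b' -> MATCH
  pos 5: 'e' -> no (excluded)
  pos 6: 'a' -> MATCH
  pos 7: 'c' -> MATCH
Total matches: 6

6


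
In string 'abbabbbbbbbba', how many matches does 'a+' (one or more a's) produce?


Pattern 'a+' matches one or more consecutive a's.
String: 'abbabbbbbbbba'
Scanning for runs of a:
  Match 1: 'a' (length 1)
  Match 2: 'a' (length 1)
  Match 3: 'a' (length 1)
Total matches: 3

3


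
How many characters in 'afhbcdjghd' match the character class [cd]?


Character class [cd] matches any of: {c, d}
Scanning string 'afhbcdjghd' character by character:
  pos 0: 'a' -> no
  pos 1: 'f' -> no
  pos 2: 'h' -> no
  pos 3: 'b' -> no
  pos 4: 'c' -> MATCH
  pos 5: 'd' -> MATCH
  pos 6: 'j' -> no
  pos 7: 'g' -> no
  pos 8: 'h' -> no
  pos 9: 'd' -> MATCH
Total matches: 3

3


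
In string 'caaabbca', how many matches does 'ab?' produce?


Pattern 'ab?' matches 'a' optionally followed by 'b'.
String: 'caaabbca'
Scanning left to right for 'a' then checking next char:
  Match 1: 'a' (a not followed by b)
  Match 2: 'a' (a not followed by b)
  Match 3: 'ab' (a followed by b)
  Match 4: 'a' (a not followed by b)
Total matches: 4

4


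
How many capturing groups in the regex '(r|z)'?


To count capturing groups, count each '(' that starts a group.
Pattern: '(r|z)'
Walking through the pattern:
  Position 0: '(' -> group #1
Total capturing groups: 1

1


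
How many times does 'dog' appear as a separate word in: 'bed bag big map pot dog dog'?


Scanning each word for exact match 'dog':
  Word 1: 'bed' -> no
  Word 2: 'bag' -> no
  Word 3: 'big' -> no
  Word 4: 'map' -> no
  Word 5: 'pot' -> no
  Word 6: 'dog' -> MATCH
  Word 7: 'dog' -> MATCH
Total matches: 2

2


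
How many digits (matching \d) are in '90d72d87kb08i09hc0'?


\d matches any digit 0-9.
Scanning '90d72d87kb08i09hc0':
  pos 0: '9' -> DIGIT
  pos 1: '0' -> DIGIT
  pos 3: '7' -> DIGIT
  pos 4: '2' -> DIGIT
  pos 6: '8' -> DIGIT
  pos 7: '7' -> DIGIT
  pos 10: '0' -> DIGIT
  pos 11: '8' -> DIGIT
  pos 13: '0' -> DIGIT
  pos 14: '9' -> DIGIT
  pos 17: '0' -> DIGIT
Digits found: ['9', '0', '7', '2', '8', '7', '0', '8', '0', '9', '0']
Total: 11

11


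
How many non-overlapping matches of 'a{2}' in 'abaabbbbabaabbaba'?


Pattern 'a{2}' matches exactly 2 consecutive a's (greedy, non-overlapping).
String: 'abaabbbbabaabbaba'
Scanning for runs of a's:
  Run at pos 0: 'a' (length 1) -> 0 match(es)
  Run at pos 2: 'aa' (length 2) -> 1 match(es)
  Run at pos 8: 'a' (length 1) -> 0 match(es)
  Run at pos 10: 'aa' (length 2) -> 1 match(es)
  Run at pos 14: 'a' (length 1) -> 0 match(es)
  Run at pos 16: 'a' (length 1) -> 0 match(es)
Matches found: ['aa', 'aa']
Total: 2

2


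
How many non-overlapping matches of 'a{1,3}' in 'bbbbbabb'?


Pattern 'a{1,3}' matches between 1 and 3 consecutive a's (greedy).
String: 'bbbbbabb'
Finding runs of a's and applying greedy matching:
  Run at pos 5: 'a' (length 1)
Matches: ['a']
Count: 1

1


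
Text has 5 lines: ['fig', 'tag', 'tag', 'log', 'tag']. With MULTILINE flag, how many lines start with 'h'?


With MULTILINE flag, ^ matches the start of each line.
Lines: ['fig', 'tag', 'tag', 'log', 'tag']
Checking which lines start with 'h':
  Line 1: 'fig' -> no
  Line 2: 'tag' -> no
  Line 3: 'tag' -> no
  Line 4: 'log' -> no
  Line 5: 'tag' -> no
Matching lines: []
Count: 0

0


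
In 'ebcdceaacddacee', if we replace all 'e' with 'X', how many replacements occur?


re.sub('e', 'X', text) replaces every occurrence of 'e' with 'X'.
Text: 'ebcdceaacddacee'
Scanning for 'e':
  pos 0: 'e' -> replacement #1
  pos 5: 'e' -> replacement #2
  pos 13: 'e' -> replacement #3
  pos 14: 'e' -> replacement #4
Total replacements: 4

4


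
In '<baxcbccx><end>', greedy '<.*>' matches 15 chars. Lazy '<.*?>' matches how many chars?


Greedy '<.*>' tries to match as MUCH as possible.
Lazy '<.*?>' tries to match as LITTLE as possible.

String: '<baxcbccx><end>'
Greedy '<.*>' starts at first '<' and extends to the LAST '>': '<baxcbccx><end>' (15 chars)
Lazy '<.*?>' starts at first '<' and stops at the FIRST '>': '<baxcbccx>' (10 chars)

10
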